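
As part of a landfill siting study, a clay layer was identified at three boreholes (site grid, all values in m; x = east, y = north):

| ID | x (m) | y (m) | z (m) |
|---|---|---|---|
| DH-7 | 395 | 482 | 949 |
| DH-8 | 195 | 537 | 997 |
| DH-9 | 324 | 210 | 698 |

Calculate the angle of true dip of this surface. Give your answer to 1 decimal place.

42.6°

Two edge vectors: DH-7→DH-8 = (-200, 55, 48), DH-7→DH-9 = (-71, -272, -251).
Normal n = (DH-7→DH-8) × (DH-7→DH-9) = (-749, -53608, 58305).
So ∂z/∂x = −n_x/n_z = 0.01285 and ∂z/∂y = −n_y/n_z = 0.91944.
Gradient magnitude |∇z| = √(a² + b²) = √(0.00017 + 0.84537) = 0.91953.
True dip = arctan(0.91953) = 42.6°, dipping toward S (azimuth ≈ 181°).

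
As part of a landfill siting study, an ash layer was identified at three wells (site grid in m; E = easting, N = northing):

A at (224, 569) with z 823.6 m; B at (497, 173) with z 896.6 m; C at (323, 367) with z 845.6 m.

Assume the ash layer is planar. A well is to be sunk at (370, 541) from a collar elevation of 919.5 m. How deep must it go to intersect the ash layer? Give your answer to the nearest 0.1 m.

Two edge vectors: A→B = (273, -396, 73), A→C = (99, -202, 22).
Normal n = (A→B) × (A→C) = (6034, 1221, -15942).
So ∂z/∂E = −n_x/n_z = 0.37850 and ∂z/∂N = −n_y/n_z = 0.07659.
Intercept c from A: 823.6 − 84.78 − 43.58 = 695.24.
At (370, 541): z_contact = 140.04 + 41.44 + 695.24 = 876.72 m.
Depth below ground = 919.5 − 876.72 = 42.8 m.

42.8 m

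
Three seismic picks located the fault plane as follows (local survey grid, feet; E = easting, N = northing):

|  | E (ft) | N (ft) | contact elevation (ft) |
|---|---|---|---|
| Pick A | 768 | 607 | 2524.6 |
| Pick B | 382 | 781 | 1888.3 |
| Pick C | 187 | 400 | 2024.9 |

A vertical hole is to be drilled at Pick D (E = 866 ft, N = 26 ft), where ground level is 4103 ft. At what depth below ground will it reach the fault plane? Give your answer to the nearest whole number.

892 ft

Two edge vectors: Pick A→Pick B = (-386, 174, -636.3), Pick A→Pick C = (-581, -207, -499.7).
Normal n = (Pick A→Pick B) × (Pick A→Pick C) = (-218661.9, 176806.1, 180996).
So ∂z/∂E = −n_x/n_z = 1.20810 and ∂z/∂N = −n_y/n_z = −0.97685.
Intercept c from Pick A: 2524.6 − 927.82 + 592.95 = 2189.72.
At (866, 26): z_contact = 1046.2 − 25.4 + 2189.72 = 3210.5 ft.
Depth below ground = 4103 − 3210.5 = 892 ft.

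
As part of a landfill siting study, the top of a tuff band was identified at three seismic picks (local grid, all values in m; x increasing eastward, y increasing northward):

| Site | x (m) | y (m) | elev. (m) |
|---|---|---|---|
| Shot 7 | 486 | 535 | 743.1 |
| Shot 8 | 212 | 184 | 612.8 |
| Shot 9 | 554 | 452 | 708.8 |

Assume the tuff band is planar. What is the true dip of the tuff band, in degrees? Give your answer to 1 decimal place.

Two edge vectors: Shot 7→Shot 8 = (-274, -351, -130.3), Shot 7→Shot 9 = (68, -83, -34.3).
Normal n = (Shot 7→Shot 8) × (Shot 7→Shot 9) = (1224.4, -18258.6, 46610).
So ∂z/∂x = −n_x/n_z = −0.02627 and ∂z/∂y = −n_y/n_z = 0.39173.
Gradient magnitude |∇z| = √(a² + b²) = √(0.00069 + 0.15345) = 0.39261.
True dip = arctan(0.39261) = 21.4°, dipping toward S (azimuth ≈ 176°).

21.4°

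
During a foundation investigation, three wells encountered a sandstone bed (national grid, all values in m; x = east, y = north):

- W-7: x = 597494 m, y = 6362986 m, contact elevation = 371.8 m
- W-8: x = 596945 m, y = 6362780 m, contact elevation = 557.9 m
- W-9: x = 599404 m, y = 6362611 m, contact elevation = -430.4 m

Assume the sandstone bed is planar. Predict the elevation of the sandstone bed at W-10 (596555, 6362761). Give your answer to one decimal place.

708.2 m

Let the plane be z = a·x + b·y + c.
W-8−W-7: −549a − 206b = 186.1;  W-9−W-7: 1910a − 375b = −802.2.
Solving gives a = −0.392169154, b = 0.141751775.
Then c = 371.8 − a·597494 − b·6362986 = −667274.04.
At (596555, 6362761): z = −233950.5 + 901932.7 − 667274.04 = 708.2 m.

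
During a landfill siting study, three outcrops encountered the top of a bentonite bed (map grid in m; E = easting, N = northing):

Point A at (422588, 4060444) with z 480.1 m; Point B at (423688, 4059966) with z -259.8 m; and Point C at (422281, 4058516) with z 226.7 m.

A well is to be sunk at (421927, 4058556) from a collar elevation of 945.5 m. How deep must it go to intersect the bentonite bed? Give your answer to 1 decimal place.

Two edge vectors: Point A→Point B = (1100, -478, -739.9), Point A→Point C = (-307, -1928, -253.4).
Normal n = (Point A→Point B) × (Point A→Point C) = (-1305402, 505889.3, -2267546).
So ∂z/∂E = −n_x/n_z = −0.575689313 and ∂z/∂N = −n_y/n_z = 0.223099906.
Intercept c from Point A: 480.1 + 243279.40 − 905884.68 = −662125.18.
At (421927, 4058556): z_contact = −242898.86 + 905463.46 − 662125.18 = 439.42 m.
Depth below ground = 945.5 − 439.42 = 506.1 m.

506.1 m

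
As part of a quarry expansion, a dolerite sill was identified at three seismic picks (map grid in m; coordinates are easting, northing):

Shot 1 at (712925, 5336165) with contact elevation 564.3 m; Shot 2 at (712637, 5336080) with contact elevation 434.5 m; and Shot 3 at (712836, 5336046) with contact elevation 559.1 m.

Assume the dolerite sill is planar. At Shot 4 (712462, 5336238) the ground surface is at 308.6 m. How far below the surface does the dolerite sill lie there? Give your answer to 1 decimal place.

31.9 m

Two edge vectors: Shot 1→Shot 2 = (-288, -85, -129.8), Shot 1→Shot 3 = (-89, -119, -5.2).
Normal n = (Shot 1→Shot 2) × (Shot 1→Shot 3) = (-15004.2, 10054.6, 26707).
So ∂z/∂easting = −n_x/n_z = 0.561807766 and ∂z/∂northing = −n_y/n_z = −0.376478077.
Intercept c from Shot 1: 564.3 − 400526.80 + 2008949.14 = 1608986.64.
At (712462, 5336238): z_contact = 400266.68 − 2008976.62 + 1608986.64 = 276.70 m.
Depth below ground = 308.6 − 276.70 = 31.9 m.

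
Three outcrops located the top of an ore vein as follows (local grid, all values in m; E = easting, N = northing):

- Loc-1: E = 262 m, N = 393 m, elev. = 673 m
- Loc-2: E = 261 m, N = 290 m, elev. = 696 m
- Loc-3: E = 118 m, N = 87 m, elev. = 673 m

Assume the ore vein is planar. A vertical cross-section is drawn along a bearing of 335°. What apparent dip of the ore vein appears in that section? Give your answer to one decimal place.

Two edge vectors: Loc-1→Loc-2 = (-1, -103, 23), Loc-1→Loc-3 = (-144, -306, 0).
Normal n = (Loc-1→Loc-2) × (Loc-1→Loc-3) = (7038, -3312, -14526).
So ∂z/∂E = −n_x/n_z = 0.48451 and ∂z/∂N = −n_y/n_z = −0.22800.
Unit vector along 335° is (sin 335°, cos 335°) = (-0.4226, 0.9063).
Slope in that direction = a·(-0.4226) + b·(0.9063) = −0.41141.
Apparent dip = arctan|0.41141| = 22.4° (true dip is 28.2°, so apparent ≤ true as expected).

22.4°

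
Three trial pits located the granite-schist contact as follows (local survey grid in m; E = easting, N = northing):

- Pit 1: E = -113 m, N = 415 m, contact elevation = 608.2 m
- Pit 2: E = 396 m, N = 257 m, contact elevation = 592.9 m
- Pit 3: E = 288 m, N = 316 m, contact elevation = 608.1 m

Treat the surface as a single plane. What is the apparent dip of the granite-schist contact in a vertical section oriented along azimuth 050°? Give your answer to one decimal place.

21.3°

Two edge vectors: Pit 1→Pit 2 = (509, -158, -15.3), Pit 1→Pit 3 = (401, -99, -0.1).
Normal n = (Pit 1→Pit 2) × (Pit 1→Pit 3) = (-1498.9, -6084.4, 12967).
So ∂z/∂E = −n_x/n_z = 0.11559 and ∂z/∂N = −n_y/n_z = 0.46922.
Unit vector along 050° is (sin 50°, cos 50°) = (0.7660, 0.6428).
Slope in that direction = a·(0.7660) + b·(0.6428) = 0.39016.
Apparent dip = arctan|0.39016| = 21.3° (true dip is 25.8°, so apparent ≤ true as expected).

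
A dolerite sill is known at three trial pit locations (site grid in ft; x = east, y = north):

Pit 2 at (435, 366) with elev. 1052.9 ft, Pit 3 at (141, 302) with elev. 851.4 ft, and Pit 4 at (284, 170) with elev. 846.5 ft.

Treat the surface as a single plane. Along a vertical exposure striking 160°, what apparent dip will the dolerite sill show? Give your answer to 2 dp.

Two edge vectors: Pit 2→Pit 3 = (-294, -64, -201.5), Pit 2→Pit 4 = (-151, -196, -206.4).
Normal n = (Pit 2→Pit 3) × (Pit 2→Pit 4) = (-26284.4, -30255.1, 47960).
So ∂z/∂x = −n_x/n_z = 0.54805 and ∂z/∂y = −n_y/n_z = 0.63084.
Unit vector along 160° is (sin 160°, cos 160°) = (0.3420, -0.9397).
Slope in that direction = a·(0.3420) + b·(-0.9397) = −0.40535.
Apparent dip = arctan|0.40535| = 22.07° (true dip is 39.9°, so apparent ≤ true as expected).

22.07°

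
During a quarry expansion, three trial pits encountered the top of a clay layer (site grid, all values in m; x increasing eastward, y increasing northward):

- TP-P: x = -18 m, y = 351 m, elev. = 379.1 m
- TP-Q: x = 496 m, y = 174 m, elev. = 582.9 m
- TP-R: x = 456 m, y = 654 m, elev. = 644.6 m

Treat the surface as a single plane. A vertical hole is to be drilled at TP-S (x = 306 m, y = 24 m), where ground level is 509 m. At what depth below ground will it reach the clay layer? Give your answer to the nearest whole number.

37 m

Let the plane be z = a·x + b·y + c.
TP-Q−TP-P: 514a − 177b = 203.8;  TP-R−TP-P: 474a + 303b = 265.5.
Solving gives a = 0.45378, b = 0.16636.
Then c = 379.1 − a·-18 − b·351 = 328.88.
At (306, 24): z_contact = 138.9 + 4.0 + 328.88 = 471.7 m.
Depth below ground = 509 − 471.7 = 37 m.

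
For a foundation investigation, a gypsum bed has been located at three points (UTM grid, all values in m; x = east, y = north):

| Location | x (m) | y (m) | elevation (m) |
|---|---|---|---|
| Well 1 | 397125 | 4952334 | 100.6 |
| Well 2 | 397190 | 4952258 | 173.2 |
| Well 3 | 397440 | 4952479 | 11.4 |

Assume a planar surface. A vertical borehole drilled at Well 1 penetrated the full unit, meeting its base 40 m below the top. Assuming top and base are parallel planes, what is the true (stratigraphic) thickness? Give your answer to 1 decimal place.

Two edge vectors: Well 1→Well 2 = (65, -76, 72.6), Well 1→Well 3 = (315, 145, -89.2).
Normal n = (Well 1→Well 2) × (Well 1→Well 3) = (-3747.8, 28667, 33365).
So ∂z/∂x = −n_x/n_z = 0.11233 and ∂z/∂y = −n_y/n_z = −0.85919.
|∇z| = √(a²+b²) = 0.86651, so dip δ = arctan(0.86651) = 40.91°.
True thickness = vertical thickness × cos δ = 40 × cos 40.91° = 30.2 m.

30.2 m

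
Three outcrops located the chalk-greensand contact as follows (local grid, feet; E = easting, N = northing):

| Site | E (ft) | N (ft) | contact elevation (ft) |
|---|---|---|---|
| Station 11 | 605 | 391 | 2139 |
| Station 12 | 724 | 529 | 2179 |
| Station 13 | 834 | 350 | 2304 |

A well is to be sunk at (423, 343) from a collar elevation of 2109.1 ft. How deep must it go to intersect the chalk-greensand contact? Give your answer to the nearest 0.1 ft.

Let the plane be z = a·E + b·N + c.
Station 12−Station 11: 119a + 138b = 40;  Station 13−Station 11: 229a − 41b = 165.
Solving gives a = 0.66912, b = −0.28714.
Then c = 2139 − a·605 − b·391 = 1846.46.
At (423, 343): z_contact = 283.04 − 98.49 + 1846.46 = 2031.00 ft.
Depth below ground = 2109.1 − 2031.00 = 78.1 ft.

78.1 ft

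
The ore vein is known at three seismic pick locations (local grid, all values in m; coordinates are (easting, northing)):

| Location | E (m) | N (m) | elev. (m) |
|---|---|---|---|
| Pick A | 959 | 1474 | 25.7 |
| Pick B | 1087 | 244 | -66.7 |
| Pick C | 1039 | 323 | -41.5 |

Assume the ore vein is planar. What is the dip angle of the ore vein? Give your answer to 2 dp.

25.87°

Let the plane be z = a·E + b·N + c.
Pick B−Pick A: 128a − 1230b = −92.4;  Pick C−Pick A: 80a − 1151b = −67.2.
Solving gives a = −0.48431, b = 0.02472.
Gradient magnitude |∇z| = √(a² + b²) = √(0.23456 + 0.00061) = 0.48494.
True dip = arctan(0.48494) = 25.87°, dipping toward E (azimuth ≈ 093°).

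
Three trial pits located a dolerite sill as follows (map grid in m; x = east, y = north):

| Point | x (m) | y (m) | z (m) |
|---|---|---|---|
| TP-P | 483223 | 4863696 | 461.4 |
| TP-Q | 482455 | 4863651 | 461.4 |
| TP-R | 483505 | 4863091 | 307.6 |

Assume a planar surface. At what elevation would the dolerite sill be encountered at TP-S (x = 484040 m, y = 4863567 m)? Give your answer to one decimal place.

417.6 m

Two edge vectors: TP-P→TP-Q = (-768, -45, 0), TP-P→TP-R = (282, -605, -153.8).
Normal n = (TP-P→TP-Q) × (TP-P→TP-R) = (6921, -118118.4, 477330).
So ∂z/∂x = −n_x/n_z = −0.014499403 and ∂z/∂y = −n_y/n_z = 0.247456477.
Intercept c from TP-P: 461.4 + 7006.44 − 1203553.08 = −1196085.23.
At (484040, 4863567): z = −7018.3 + 1203521.2 − 1196085.23 = 417.6 m.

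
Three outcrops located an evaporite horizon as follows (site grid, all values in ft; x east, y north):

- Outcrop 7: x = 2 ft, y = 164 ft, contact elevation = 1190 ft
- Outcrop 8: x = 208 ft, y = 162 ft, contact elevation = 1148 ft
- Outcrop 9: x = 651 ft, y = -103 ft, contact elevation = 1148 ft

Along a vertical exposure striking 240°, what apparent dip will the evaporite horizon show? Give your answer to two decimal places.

19.43°

Two edge vectors: Outcrop 7→Outcrop 8 = (206, -2, -42), Outcrop 7→Outcrop 9 = (649, -267, -42).
Normal n = (Outcrop 7→Outcrop 8) × (Outcrop 7→Outcrop 9) = (-11130, -18606, -53704).
So ∂z/∂x = −n_x/n_z = −0.20725 and ∂z/∂y = −n_y/n_z = −0.34645.
Unit vector along 240° is (sin 240°, cos 240°) = (-0.8660, -0.5000).
Slope in that direction = a·(-0.8660) + b·(-0.5000) = 0.35271.
Apparent dip = arctan|0.35271| = 19.43° (true dip is 22.0°, so apparent ≤ true as expected).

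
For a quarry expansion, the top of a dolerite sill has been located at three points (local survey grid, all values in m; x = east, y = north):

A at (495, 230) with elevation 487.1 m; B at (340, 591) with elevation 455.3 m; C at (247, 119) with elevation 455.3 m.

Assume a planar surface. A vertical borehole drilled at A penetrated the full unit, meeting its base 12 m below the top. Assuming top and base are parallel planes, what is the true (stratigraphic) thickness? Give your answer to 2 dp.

Let the plane be z = a·x + b·y + c.
B−A: −155a + 361b = −31.8;  C−A: −248a − 111b = −31.8.
Solving gives a = 0.14063, b = −0.02771.
|∇z| = √(a²+b²) = 0.14333, so dip δ = arctan(0.14333) = 8.16°.
True thickness = vertical thickness × cos δ = 12 × cos 8.16° = 11.88 m.

11.88 m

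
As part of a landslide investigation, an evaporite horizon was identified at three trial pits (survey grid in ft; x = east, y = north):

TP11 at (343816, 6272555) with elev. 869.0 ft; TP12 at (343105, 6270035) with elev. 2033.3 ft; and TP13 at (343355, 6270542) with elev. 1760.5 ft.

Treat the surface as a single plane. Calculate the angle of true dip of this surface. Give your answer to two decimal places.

Two edge vectors: TP11→TP12 = (-711, -2520, 1164.3), TP11→TP13 = (-461, -2013, 891.5).
Normal n = (TP11→TP12) × (TP11→TP13) = (97155.9, 97114.2, 269523).
So ∂z/∂x = −n_x/n_z = −0.36047 and ∂z/∂y = −n_y/n_z = −0.36032.
Gradient magnitude |∇z| = √(a² + b²) = √(0.12994 + 0.12983) = 0.50968.
True dip = arctan(0.50968) = 27.01°, dipping toward NE (azimuth ≈ 045°).

27.01°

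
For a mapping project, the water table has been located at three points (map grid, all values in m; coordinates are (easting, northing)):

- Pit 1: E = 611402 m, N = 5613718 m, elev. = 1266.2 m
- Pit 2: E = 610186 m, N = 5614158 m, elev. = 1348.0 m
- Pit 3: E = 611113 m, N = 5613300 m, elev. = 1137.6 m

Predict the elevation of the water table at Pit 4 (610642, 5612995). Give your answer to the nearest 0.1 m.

1034.6 m

Two edge vectors: Pit 1→Pit 2 = (-1216, 440, 81.8), Pit 1→Pit 3 = (-289, -418, -128.6).
Normal n = (Pit 1→Pit 2) × (Pit 1→Pit 3) = (-22391.6, -180017.8, 635448).
So ∂z/∂E = −n_x/n_z = 0.035237502 and ∂z/∂N = −n_y/n_z = 0.283292732.
Intercept c from Pit 1: 1266.2 − 21544.28 − 1590325.51 = −1610603.59.
At (610642, 5612995): z = 21517.5 + 1590120.7 − 1610603.59 = 1034.6 m.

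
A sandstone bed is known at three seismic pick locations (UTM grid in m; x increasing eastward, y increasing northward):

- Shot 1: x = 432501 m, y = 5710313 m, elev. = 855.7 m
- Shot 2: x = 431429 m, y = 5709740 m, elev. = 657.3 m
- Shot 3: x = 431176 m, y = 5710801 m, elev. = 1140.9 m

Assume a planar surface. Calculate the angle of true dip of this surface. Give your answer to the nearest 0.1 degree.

Let the plane be z = a·x + b·y + c.
Shot 2−Shot 1: −1072a − 573b = −198.4;  Shot 3−Shot 1: −1325a + 488b = 285.2.
Solving gives a = −0.05194, b = 0.44341.
Gradient magnitude |∇z| = √(a² + b²) = √(0.00270 + 0.19661) = 0.44644.
True dip = arctan(0.44644) = 24.1°, dipping toward S (azimuth ≈ 173°).

24.1°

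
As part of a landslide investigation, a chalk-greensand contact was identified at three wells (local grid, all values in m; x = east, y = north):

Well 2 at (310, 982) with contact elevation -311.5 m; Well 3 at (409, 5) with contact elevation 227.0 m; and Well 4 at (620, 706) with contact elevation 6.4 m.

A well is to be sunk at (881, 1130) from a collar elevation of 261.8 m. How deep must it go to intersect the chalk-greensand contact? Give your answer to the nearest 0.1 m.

310.4 m

Let the plane be z = a·x + b·y + c.
Well 3−Well 2: 99a − 977b = 538.5;  Well 4−Well 2: 310a − 276b = 317.9.
Solving gives a = 0.587787, b = −0.491616.
Then c = -311.5 − a·310 − b·982 = −10.95.
At (881, 1130): z_contact = 517.84 − 555.53 − 10.95 = -48.63 m.
Depth below ground = 261.8 − (-48.63) = 310.4 m.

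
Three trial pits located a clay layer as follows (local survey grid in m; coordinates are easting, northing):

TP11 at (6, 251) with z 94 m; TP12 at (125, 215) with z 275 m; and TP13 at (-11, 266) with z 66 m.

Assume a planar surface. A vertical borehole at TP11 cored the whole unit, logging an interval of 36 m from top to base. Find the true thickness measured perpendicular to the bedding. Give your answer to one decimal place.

Two edge vectors: TP11→TP12 = (119, -36, 181), TP11→TP13 = (-17, 15, -28).
Normal n = (TP11→TP12) × (TP11→TP13) = (-1707, 255, 1173).
So ∂z/∂easting = −n_x/n_z = 1.45524 and ∂z/∂northing = −n_y/n_z = −0.21739.
|∇z| = √(a²+b²) = 1.47139, so dip δ = arctan(1.47139) = 55.80°.
True thickness = vertical thickness × cos δ = 36 × cos 55.80° = 20.2 m.

20.2 m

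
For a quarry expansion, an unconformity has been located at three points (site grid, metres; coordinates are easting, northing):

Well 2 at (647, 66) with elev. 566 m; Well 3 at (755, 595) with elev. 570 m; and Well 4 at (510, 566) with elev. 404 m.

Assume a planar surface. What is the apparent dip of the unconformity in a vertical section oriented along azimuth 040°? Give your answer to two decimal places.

Two edge vectors: Well 2→Well 3 = (108, 529, 4), Well 2→Well 4 = (-137, 500, -162).
Normal n = (Well 2→Well 3) × (Well 2→Well 4) = (-87698, 16948, 126473).
So ∂z/∂easting = −n_x/n_z = 0.69341 and ∂z/∂northing = −n_y/n_z = −0.13400.
Unit vector along 040° is (sin 40°, cos 40°) = (0.6428, 0.7660).
Slope in that direction = a·(0.6428) + b·(0.7660) = 0.34306.
Apparent dip = arctan|0.34306| = 18.94° (true dip is 35.2°, so apparent ≤ true as expected).

18.94°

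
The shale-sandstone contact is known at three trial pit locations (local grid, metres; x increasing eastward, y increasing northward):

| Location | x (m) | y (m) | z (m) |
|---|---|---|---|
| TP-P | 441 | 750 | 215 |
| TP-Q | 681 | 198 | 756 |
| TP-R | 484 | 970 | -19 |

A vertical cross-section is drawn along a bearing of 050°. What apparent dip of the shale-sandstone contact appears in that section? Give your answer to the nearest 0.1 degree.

Two edge vectors: TP-P→TP-Q = (240, -552, 541), TP-P→TP-R = (43, 220, -234).
Normal n = (TP-P→TP-Q) × (TP-P→TP-R) = (10148, 79423, 76536).
So ∂z/∂x = −n_x/n_z = −0.13259 and ∂z/∂y = −n_y/n_z = −1.03772.
Unit vector along 050° is (sin 50°, cos 50°) = (0.7660, 0.6428).
Slope in that direction = a·(0.7660) + b·(0.6428) = −0.76860.
Apparent dip = arctan|0.76860| = 37.5° (true dip is 46.3°, so apparent ≤ true as expected).

37.5°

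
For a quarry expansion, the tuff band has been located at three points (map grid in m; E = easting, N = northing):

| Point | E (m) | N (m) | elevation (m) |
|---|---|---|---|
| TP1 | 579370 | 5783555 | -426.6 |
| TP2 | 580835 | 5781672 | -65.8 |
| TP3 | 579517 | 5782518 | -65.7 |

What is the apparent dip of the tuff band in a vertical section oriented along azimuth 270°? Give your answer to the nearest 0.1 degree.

13.8°

Let the plane be z = a·E + b·N + c.
TP2−TP1: 1465a − 1883b = 360.8;  TP3−TP1: 147a − 1037b = 360.9.
Solving gives a = −0.24583, b = −0.38287.
Unit vector along 270° is (sin 270°, cos 270°) = (-1.0000, -0.0000).
Slope in that direction = a·(-1.0000) + b·(-0.0000) = 0.24583.
Apparent dip = arctan|0.24583| = 13.8° (true dip is 24.5°, so apparent ≤ true as expected).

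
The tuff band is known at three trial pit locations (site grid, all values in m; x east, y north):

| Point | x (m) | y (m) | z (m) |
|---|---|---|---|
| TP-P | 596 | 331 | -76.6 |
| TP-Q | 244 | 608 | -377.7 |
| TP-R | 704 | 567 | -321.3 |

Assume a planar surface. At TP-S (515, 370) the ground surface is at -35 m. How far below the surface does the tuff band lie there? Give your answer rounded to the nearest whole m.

85 m

Let the plane be z = a·x + b·y + c.
TP-Q−TP-P: −352a + 277b = −301.1;  TP-R−TP-P: 108a + 236b = −244.7.
Solving gives a = 0.02901, b = −1.05014.
Then c = -76.6 − a·596 − b·331 = 253.71.
At (515, 370): z_contact = 14.9 − 388.6 + 253.71 = -119.9 m.
Depth below ground = -35 − (-119.9) = 85 m.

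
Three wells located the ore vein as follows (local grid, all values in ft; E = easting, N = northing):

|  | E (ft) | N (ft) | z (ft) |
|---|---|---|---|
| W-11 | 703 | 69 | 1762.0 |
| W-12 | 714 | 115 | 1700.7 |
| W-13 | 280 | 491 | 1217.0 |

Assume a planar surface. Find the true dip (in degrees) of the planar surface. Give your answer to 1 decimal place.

Two edge vectors: W-11→W-12 = (11, 46, -61.3), W-11→W-13 = (-423, 422, -545).
Normal n = (W-11→W-12) × (W-11→W-13) = (798.6, 31924.9, 24100).
So ∂z/∂E = −n_x/n_z = −0.03314 and ∂z/∂N = −n_y/n_z = −1.32468.
Gradient magnitude |∇z| = √(a² + b²) = √(0.00110 + 1.75479) = 1.32510.
True dip = arctan(1.32510) = 53.0°, dipping toward N (azimuth ≈ 001°).

53.0°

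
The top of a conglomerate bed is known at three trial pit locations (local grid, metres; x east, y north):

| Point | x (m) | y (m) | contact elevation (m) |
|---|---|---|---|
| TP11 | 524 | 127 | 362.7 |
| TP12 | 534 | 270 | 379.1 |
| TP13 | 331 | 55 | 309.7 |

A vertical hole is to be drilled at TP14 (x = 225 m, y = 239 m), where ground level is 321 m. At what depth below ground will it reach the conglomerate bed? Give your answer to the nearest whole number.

Let the plane be z = a·x + b·y + c.
TP12−TP11: 10a + 143b = 16.4;  TP13−TP11: −193a − 72b = −53.
Solving gives a = 0.23804, b = 0.09804.
Then c = 362.7 − a·524 − b·127 = 225.52.
At (225, 239): z_contact = 53.6 + 23.4 + 225.52 = 302.5 m.
Depth below ground = 321 − 302.5 = 18 m.

18 m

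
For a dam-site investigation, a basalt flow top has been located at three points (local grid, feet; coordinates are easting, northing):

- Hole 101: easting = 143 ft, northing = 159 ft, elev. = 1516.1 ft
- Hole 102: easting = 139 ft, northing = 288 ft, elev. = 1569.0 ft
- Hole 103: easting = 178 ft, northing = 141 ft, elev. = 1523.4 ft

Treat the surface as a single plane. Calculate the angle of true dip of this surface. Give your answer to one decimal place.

31.0°

Let the plane be z = a·easting + b·northing + c.
Hole 102−Hole 101: −4a + 129b = 52.9;  Hole 103−Hole 101: 35a − 18b = 7.3.
Solving gives a = 0.42627, b = 0.42330.
Gradient magnitude |∇z| = √(a² + b²) = √(0.18170 + 0.17918) = 0.60073.
True dip = arctan(0.60073) = 31.0°, dipping toward SW (azimuth ≈ 225°).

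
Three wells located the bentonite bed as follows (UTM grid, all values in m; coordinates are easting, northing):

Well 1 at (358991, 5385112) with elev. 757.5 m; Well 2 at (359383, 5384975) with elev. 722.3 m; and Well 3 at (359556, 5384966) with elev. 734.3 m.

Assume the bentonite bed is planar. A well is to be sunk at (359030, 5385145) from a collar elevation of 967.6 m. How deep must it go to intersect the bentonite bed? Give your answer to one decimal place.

188.7 m

Two edge vectors: Well 1→Well 2 = (392, -137, -35.2), Well 1→Well 3 = (565, -146, -23.2).
Normal n = (Well 1→Well 2) × (Well 1→Well 3) = (-1960.8, -10793.6, 20173).
So ∂z/∂easting = −n_x/n_z = 0.097199227 and ∂z/∂northing = −n_y/n_z = 0.535051802.
Intercept c from Well 1: 757.5 − 34893.65 − 2881313.88 = −2915450.03.
At (359030, 5385145): z_contact = 34897.44 + 2881331.54 − 2915450.03 = 778.95 m.
Depth below ground = 967.6 − 778.95 = 188.7 m.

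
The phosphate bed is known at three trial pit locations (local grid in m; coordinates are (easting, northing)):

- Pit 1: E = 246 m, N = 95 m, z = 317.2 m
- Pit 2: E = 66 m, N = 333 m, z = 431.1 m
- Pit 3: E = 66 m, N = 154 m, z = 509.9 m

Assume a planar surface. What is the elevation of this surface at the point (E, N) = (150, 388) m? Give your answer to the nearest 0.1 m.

304.8 m

Two edge vectors: Pit 1→Pit 2 = (-180, 238, 113.9), Pit 1→Pit 3 = (-180, 59, 192.7).
Normal n = (Pit 1→Pit 2) × (Pit 1→Pit 3) = (39142.5, 14184, 32220).
So ∂z/∂E = −n_x/n_z = −1.21485 and ∂z/∂N = −n_y/n_z = −0.44022.
Intercept c from Pit 1: 317.2 + 298.85 + 41.82 = 657.87.
At (150, 388): z = −182.2 − 170.8 + 657.87 = 304.8 m.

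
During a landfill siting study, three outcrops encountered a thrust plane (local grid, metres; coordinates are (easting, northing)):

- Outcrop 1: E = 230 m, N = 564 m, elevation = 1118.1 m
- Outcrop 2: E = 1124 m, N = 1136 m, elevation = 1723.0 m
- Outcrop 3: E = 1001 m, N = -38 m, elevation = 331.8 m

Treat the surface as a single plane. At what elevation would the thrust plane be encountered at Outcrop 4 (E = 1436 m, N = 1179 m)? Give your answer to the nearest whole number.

1747 m

Two edge vectors: Outcrop 1→Outcrop 2 = (894, 572, 604.9), Outcrop 1→Outcrop 3 = (771, -602, -786.3).
Normal n = (Outcrop 1→Outcrop 2) × (Outcrop 1→Outcrop 3) = (-85613.8, 1169330.1, -979200).
So ∂z/∂E = −n_x/n_z = −0.08743 and ∂z/∂N = −n_y/n_z = 1.19417.
Intercept c from Outcrop 1: 1118.1 + 20.11 − 673.51 = 464.70.
At (1436, 1179): z = −125.6 + 1407.9 + 464.70 = 1747.1 m.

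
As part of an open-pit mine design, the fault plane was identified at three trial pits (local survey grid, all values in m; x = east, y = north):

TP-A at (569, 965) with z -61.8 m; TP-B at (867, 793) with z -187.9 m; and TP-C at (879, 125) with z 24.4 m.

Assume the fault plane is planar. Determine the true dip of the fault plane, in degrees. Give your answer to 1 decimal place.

Two edge vectors: TP-A→TP-B = (298, -172, -126.1), TP-A→TP-C = (310, -840, 86.2).
Normal n = (TP-A→TP-B) × (TP-A→TP-C) = (-120750.4, -64778.6, -197000).
So ∂z/∂x = −n_x/n_z = −0.61295 and ∂z/∂y = −n_y/n_z = −0.32883.
Gradient magnitude |∇z| = √(a² + b²) = √(0.37570 + 0.10813) = 0.69558.
True dip = arctan(0.69558) = 34.8°, dipping toward ENE (azimuth ≈ 062°).

34.8°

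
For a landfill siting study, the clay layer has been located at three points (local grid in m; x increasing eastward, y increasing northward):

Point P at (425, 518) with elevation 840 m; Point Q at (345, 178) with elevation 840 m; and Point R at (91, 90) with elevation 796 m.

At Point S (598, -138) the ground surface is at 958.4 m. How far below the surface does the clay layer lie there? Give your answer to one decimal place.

56.7 m

Let the plane be z = a·x + b·y + c.
Point Q−Point P: −80a − 340b = 0;  Point R−Point P: −334a − 428b = −44.
Solving gives a = 0.18860, b = −0.04438.
Then c = 840 − a·425 − b·518 = 782.83.
At (598, -138): z_contact = 112.78 + 6.12 + 782.83 = 901.74 m.
Depth below ground = 958.4 − 901.74 = 56.7 m.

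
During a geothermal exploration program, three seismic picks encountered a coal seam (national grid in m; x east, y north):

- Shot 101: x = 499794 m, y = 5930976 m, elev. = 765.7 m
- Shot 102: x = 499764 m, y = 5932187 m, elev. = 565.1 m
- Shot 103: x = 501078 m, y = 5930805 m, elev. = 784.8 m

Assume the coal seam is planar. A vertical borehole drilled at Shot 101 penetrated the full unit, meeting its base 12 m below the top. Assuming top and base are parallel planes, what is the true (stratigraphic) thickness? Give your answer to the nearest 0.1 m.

Let the plane be z = a·x + b·y + c.
Shot 102−Shot 101: −30a + 1211b = −200.6;  Shot 103−Shot 101: 1284a − 171b = 19.1.
Solving gives a = −0.00721, b = −0.16583.
|∇z| = √(a²+b²) = 0.16598, so dip δ = arctan(0.16598) = 9.42°.
True thickness = vertical thickness × cos δ = 12 × cos 9.42° = 11.8 m.

11.8 m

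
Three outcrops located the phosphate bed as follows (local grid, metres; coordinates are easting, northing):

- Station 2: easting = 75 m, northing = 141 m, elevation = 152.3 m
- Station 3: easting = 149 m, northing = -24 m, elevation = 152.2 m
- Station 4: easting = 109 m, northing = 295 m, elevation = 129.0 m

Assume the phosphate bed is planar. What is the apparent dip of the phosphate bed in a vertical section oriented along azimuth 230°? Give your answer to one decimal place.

Two edge vectors: Station 2→Station 3 = (74, -165, -0.1), Station 2→Station 4 = (34, 154, -23.3).
Normal n = (Station 2→Station 3) × (Station 2→Station 4) = (3859.9, 1720.8, 17006).
So ∂z/∂easting = −n_x/n_z = −0.22697 and ∂z/∂northing = −n_y/n_z = −0.10119.
Unit vector along 230° is (sin 230°, cos 230°) = (-0.7660, -0.6428).
Slope in that direction = a·(-0.7660) + b·(-0.6428) = 0.23891.
Apparent dip = arctan|0.23891| = 13.4° (true dip is 14.0°, so apparent ≤ true as expected).

13.4°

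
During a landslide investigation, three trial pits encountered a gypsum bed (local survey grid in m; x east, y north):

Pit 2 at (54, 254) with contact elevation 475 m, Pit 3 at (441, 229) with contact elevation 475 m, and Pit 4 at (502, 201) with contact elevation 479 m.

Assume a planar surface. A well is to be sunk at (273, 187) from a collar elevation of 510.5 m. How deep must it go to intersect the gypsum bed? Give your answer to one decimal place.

Two edge vectors: Pit 2→Pit 3 = (387, -25, 0), Pit 2→Pit 4 = (448, -53, 4).
Normal n = (Pit 2→Pit 3) × (Pit 2→Pit 4) = (-100, -1548, -9311).
So ∂z/∂x = −n_x/n_z = −0.01074 and ∂z/∂y = −n_y/n_z = −0.16625.
Intercept c from Pit 2: 475 + 0.58 + 42.23 = 517.81.
At (273, 187): z_contact = −2.93 − 31.09 + 517.81 = 483.79 m.
Depth below ground = 510.5 − 483.79 = 26.7 m.

26.7 m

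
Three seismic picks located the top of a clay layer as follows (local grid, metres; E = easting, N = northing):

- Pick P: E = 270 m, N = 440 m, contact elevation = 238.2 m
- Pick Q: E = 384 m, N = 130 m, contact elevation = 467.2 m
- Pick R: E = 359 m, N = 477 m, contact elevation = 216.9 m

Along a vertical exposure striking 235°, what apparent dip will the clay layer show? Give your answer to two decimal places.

19.96°

Two edge vectors: Pick P→Pick Q = (114, -310, 229), Pick P→Pick R = (89, 37, -21.3).
Normal n = (Pick P→Pick Q) × (Pick P→Pick R) = (-1870, 22809.2, 31808).
So ∂z/∂E = −n_x/n_z = 0.05879 and ∂z/∂N = −n_y/n_z = −0.71709.
Unit vector along 235° is (sin 235°, cos 235°) = (-0.8192, -0.5736).
Slope in that direction = a·(-0.8192) + b·(-0.5736) = 0.36315.
Apparent dip = arctan|0.36315| = 19.96° (true dip is 35.7°, so apparent ≤ true as expected).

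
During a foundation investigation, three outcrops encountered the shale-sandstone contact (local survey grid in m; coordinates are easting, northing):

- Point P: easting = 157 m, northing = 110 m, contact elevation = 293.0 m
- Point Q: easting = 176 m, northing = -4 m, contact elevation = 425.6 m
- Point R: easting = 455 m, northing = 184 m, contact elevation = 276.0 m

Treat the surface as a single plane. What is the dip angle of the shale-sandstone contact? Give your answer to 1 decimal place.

Let the plane be z = a·easting + b·northing + c.
Point Q−Point P: 19a − 114b = 132.6;  Point R−Point P: 298a + 74b = −17.
Solving gives a = 0.22258, b = −1.12606.
Gradient magnitude |∇z| = √(a² + b²) = √(0.04954 + 1.26801) = 1.14785.
True dip = arctan(1.14785) = 48.9°, dipping toward N (azimuth ≈ 349°).

48.9°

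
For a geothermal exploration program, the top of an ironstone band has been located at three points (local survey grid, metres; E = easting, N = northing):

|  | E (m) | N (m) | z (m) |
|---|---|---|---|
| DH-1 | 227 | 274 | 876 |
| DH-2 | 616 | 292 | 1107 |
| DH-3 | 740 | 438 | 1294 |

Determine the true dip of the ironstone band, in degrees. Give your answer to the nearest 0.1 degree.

Two edge vectors: DH-1→DH-2 = (389, 18, 231), DH-1→DH-3 = (513, 164, 418).
Normal n = (DH-1→DH-2) × (DH-1→DH-3) = (-30360, -44099, 54562).
So ∂z/∂E = −n_x/n_z = 0.55643 and ∂z/∂N = −n_y/n_z = 0.80824.
Gradient magnitude |∇z| = √(a² + b²) = √(0.30962 + 0.65325) = 0.98126.
True dip = arctan(0.98126) = 44.5°, dipping toward SW (azimuth ≈ 215°).

44.5°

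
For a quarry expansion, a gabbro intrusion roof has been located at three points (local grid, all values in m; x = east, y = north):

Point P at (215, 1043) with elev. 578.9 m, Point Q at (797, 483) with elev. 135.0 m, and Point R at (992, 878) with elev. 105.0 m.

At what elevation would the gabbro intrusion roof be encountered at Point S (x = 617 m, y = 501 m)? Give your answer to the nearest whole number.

241 m

Let the plane be z = a·x + b·y + c.
Point Q−Point P: 582a − 560b = −443.9;  Point R−Point P: 777a − 165b = −473.9.
Solving gives a = −0.56664, b = 0.20378.
Then c = 578.9 − a·215 − b·1043 = 488.18.
At (617, 501): z = −349.6 + 102.1 + 488.18 = 240.7 m.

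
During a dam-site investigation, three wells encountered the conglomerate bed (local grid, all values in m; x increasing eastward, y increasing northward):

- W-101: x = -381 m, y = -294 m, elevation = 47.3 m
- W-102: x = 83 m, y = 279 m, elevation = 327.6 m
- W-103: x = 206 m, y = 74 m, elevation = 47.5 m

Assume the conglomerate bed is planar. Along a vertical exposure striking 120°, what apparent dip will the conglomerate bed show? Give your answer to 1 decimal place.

Let the plane be z = a·x + b·y + c.
W-102−W-101: 464a + 573b = 280.3;  W-103−W-101: 587a + 368b = 0.2.
Solving gives a = −0.62220, b = 0.99302.
Unit vector along 120° is (sin 120°, cos 120°) = (0.8660, -0.5000).
Slope in that direction = a·(0.8660) + b·(-0.5000) = −1.03535.
Apparent dip = arctan|1.03535| = 46.0° (true dip is 49.5°, so apparent ≤ true as expected).

46.0°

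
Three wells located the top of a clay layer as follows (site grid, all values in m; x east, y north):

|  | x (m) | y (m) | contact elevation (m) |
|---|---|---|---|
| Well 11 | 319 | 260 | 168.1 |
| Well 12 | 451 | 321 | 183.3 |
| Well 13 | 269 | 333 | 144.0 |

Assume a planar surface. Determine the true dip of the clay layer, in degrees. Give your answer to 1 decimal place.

15.6°

Let the plane be z = a·x + b·y + c.
Well 12−Well 11: 132a + 61b = 15.2;  Well 13−Well 11: −50a + 73b = −24.1.
Solving gives a = 0.20335, b = −0.19086.
Gradient magnitude |∇z| = √(a² + b²) = √(0.04135 + 0.03643) = 0.27889.
True dip = arctan(0.27889) = 15.6°, dipping toward NW (azimuth ≈ 313°).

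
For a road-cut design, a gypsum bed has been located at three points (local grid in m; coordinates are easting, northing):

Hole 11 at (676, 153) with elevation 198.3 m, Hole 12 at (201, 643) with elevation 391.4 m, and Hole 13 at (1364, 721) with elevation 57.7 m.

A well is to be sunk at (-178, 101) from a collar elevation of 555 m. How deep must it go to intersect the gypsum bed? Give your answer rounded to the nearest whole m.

111 m

Let the plane be z = a·easting + b·northing + c.
Hole 12−Hole 11: −475a + 490b = 193.1;  Hole 13−Hole 11: 688a + 568b = −140.6.
Solving gives a = −0.29423, b = 0.10886.
Then c = 198.3 − a·676 − b·153 = 380.55.
At (-178, 101): z_contact = 52.4 + 11.0 + 380.55 = 443.9 m.
Depth below ground = 555 − 443.9 = 111 m.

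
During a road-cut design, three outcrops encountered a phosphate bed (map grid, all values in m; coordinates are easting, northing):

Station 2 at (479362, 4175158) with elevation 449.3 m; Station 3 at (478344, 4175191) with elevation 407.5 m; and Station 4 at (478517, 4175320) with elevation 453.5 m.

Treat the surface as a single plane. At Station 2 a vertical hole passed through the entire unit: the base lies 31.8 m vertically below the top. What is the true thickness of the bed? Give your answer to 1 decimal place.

30.5 m

Let the plane be z = a·easting + b·northing + c.
Station 3−Station 2: −1018a + 33b = −41.8;  Station 4−Station 2: −845a + 162b = 4.2.
Solving gives a = 0.05043, b = 0.28896.
|∇z| = √(a²+b²) = 0.29333, so dip δ = arctan(0.29333) = 16.35°.
True thickness = vertical thickness × cos δ = 31.8 × cos 16.35° = 30.5 m.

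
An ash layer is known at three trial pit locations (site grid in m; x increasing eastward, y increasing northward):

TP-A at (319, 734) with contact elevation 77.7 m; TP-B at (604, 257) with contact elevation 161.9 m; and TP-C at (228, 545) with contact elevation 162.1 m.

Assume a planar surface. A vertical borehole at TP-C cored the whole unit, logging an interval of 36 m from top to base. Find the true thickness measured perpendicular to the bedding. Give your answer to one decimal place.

33.3 m

Let the plane be z = a·x + b·y + c.
TP-B−TP-A: 285a − 477b = 84.2;  TP-C−TP-A: −91a − 189b = 84.4.
Solving gives a = −0.25028, b = −0.32606.
|∇z| = √(a²+b²) = 0.41104, so dip δ = arctan(0.41104) = 22.34°.
True thickness = vertical thickness × cos δ = 36 × cos 22.34° = 33.3 m.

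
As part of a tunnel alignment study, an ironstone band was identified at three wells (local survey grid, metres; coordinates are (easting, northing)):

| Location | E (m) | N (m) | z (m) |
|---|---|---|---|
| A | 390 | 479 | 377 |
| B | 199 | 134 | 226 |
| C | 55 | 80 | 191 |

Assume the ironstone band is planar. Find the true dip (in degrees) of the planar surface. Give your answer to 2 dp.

Let the plane be z = a·E + b·N + c.
B−A: −191a − 345b = −151;  C−A: −335a − 399b = −186.
Solving gives a = 0.09960, b = 0.38254.
Gradient magnitude |∇z| = √(a² + b²) = √(0.00992 + 0.14634) = 0.39529.
True dip = arctan(0.39529) = 21.57°, dipping toward SSW (azimuth ≈ 195°).

21.57°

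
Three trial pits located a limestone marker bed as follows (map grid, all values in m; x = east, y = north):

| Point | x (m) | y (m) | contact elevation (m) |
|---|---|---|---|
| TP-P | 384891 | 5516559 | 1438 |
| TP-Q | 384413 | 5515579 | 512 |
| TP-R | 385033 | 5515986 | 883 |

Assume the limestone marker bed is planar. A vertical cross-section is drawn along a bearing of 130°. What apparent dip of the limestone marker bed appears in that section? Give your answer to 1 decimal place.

Two edge vectors: TP-P→TP-Q = (-478, -980, -926), TP-P→TP-R = (142, -573, -555).
Normal n = (TP-P→TP-Q) × (TP-P→TP-R) = (13302, -396782, 413054).
So ∂z/∂x = −n_x/n_z = −0.03220 and ∂z/∂y = −n_y/n_z = 0.96061.
Unit vector along 130° is (sin 130°, cos 130°) = (0.7660, -0.6428).
Slope in that direction = a·(0.7660) + b·(-0.6428) = −0.64214.
Apparent dip = arctan|0.64214| = 32.7° (true dip is 43.9°, so apparent ≤ true as expected).

32.7°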